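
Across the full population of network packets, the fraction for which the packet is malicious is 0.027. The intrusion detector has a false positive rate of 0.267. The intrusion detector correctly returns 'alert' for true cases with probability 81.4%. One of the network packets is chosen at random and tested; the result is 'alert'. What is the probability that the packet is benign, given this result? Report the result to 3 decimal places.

Write H for 'the packet is malicious'. Prior odds H:¬H = 0.027/0.973 = 0.027749. For the 'alert' outcome, the likelihood ratio is 0.814/0.267 = 3.0487.
Posterior odds = 0.027749 × 3.0487 = 0.084599, so P(H|E) = 0.084599/(1+0.084599) = 0.078. Then P(¬H|E) = 1 − 0.078 = 0.922.

P(¬H | E) ≈ 0.922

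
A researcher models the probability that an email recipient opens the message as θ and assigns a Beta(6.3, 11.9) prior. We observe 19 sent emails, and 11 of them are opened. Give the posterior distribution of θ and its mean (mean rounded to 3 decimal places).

Posterior: Beta(17.3, 19.9); mean ≈ 0.465

The binomial likelihood is conjugate to the Beta prior: with 11 successes and 8 failures, the posterior is Beta(6.3+11, 11.9+8) = Beta(17.3, 19.9).
E[θ | data] = 17.3/(17.3+19.9) = 0.465.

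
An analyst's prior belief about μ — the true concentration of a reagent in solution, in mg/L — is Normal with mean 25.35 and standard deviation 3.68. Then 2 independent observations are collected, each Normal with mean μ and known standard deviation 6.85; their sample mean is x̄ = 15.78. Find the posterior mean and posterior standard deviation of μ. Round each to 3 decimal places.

Prior precision 1/τ₀² = 1/3.68² = 0.0738422; data precision n/σ² = 2/6.85² = 0.0426235.
Posterior precision = 0.0738422 + 0.0426235 = 0.116466, giving posterior SD = 1/√0.116466 = 2.930.
Posterior mean = (0.0738422·25.35 + 0.0426235·15.78) / 0.116466 = 21.848.

Posterior mean ≈ 21.848; posterior SD ≈ 2.930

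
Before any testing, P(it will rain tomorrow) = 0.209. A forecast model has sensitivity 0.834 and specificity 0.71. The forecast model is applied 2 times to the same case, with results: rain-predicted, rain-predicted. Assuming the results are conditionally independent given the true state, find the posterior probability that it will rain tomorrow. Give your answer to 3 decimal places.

Let H be the event that it will rain tomorrow; start with P(H) = 0.209. P('rain-predicted'|H) = 0.834, P('rain-predicted'|¬H) = 0.29.
Update on result 1 ('rain-predicted'): P(H) ← 0.834·0.2090 / (0.834·0.2090 + 0.29·0.7910) = 0.17431/0.40370 = 0.4318.
Update on result 2 ('rain-predicted'): P(H) ← 0.834·0.4318 / (0.834·0.4318 + 0.29·0.5682) = 0.36010/0.52489 = 0.6861.

Posterior P(H) ≈ 0.686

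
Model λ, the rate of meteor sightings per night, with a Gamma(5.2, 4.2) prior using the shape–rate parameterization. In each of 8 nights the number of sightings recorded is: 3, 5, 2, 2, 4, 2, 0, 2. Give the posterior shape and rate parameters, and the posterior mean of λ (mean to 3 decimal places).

Total count ∑xᵢ = 20 over n = 8 nights.
Gamma is conjugate to the Poisson likelihood: posterior is Gamma(shape = 5.2+20 = 25.2, rate = 4.2+8 = 12.2).
Posterior mean = shape/rate = 25.2/12.2 = 2.066.

Posterior: Gamma(shape=25.2, rate=12.2); mean ≈ 2.066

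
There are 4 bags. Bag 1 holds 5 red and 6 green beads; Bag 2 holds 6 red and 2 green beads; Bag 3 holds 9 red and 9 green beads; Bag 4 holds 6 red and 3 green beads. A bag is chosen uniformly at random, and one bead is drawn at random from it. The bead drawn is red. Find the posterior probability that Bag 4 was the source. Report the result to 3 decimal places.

P(red|Bag 1) = 0.4545; P(red|Bag 2) = 0.75; P(red|Bag 3) = 0.5; P(red|Bag 4) = 0.6667.
Prior × likelihood for each source: 0.25·0.4545=0.1136, 0.25·0.75=0.1875, 0.25·0.5=0.1250, 0.25·0.6667=0.1667. Summing gives P(red) = 0.59280.
P(Bag 4 | red) = 0.1667 / 0.59280 = 0.281.

Posterior probability ≈ 0.281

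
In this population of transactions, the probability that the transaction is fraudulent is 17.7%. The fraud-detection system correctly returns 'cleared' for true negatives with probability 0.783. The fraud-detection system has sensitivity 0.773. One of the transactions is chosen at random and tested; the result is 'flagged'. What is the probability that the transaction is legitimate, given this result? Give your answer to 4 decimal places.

Write H for 'the transaction is fraudulent'. Prior odds H:¬H = 0.177/0.823 = 0.21507. For the 'flagged' outcome, the likelihood ratio is 0.773/0.217 = 3.5622.
Posterior odds = 0.21507 × 3.5622 = 0.76611, so P(H|E) = 0.76611/(1+0.76611) = 0.4338. Then P(¬H|E) = 1 − 0.4338 = 0.5662.

P(¬H | E) ≈ 0.5662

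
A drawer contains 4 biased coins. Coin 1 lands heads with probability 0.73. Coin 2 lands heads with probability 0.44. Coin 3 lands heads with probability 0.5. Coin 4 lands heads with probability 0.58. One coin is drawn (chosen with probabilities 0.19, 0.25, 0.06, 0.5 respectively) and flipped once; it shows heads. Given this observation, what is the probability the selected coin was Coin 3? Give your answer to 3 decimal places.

Posterior probability ≈ 0.053

P(heads|C1) = 0.73; P(heads|C2) = 0.44; P(heads|C3) = 0.5; P(heads|C4) = 0.58.
Prior × likelihood for each source: 0.19·0.73=0.1387, 0.25·0.44=0.1100, 0.06·0.5=0.03000, 0.5·0.58=0.2900. Summing gives P(heads) = 0.56870.
P(Coin 3 | heads) = 0.03000 / 0.56870 = 0.053.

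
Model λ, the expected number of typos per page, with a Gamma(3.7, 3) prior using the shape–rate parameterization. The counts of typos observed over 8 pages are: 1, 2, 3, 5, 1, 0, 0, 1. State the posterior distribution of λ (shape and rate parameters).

Posterior: Gamma(shape=16.7, rate=11)

The Poisson likelihood adds the total count to the shape and the number of exposure periods to the rate. Here ∑xᵢ = 13 and n = 8, so shape 3.7→16.7 and rate 3→11.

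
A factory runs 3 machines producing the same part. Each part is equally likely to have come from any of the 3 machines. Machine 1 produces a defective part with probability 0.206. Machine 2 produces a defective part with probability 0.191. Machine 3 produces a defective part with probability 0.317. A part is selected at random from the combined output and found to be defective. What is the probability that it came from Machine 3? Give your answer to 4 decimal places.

Posterior probability ≈ 0.4440

Tabulate prior·likelihood by source: [1] prior 0.333333, lik 0.206, product 0.06867; [2] prior 0.333333, lik 0.191, product 0.06367; [3] prior 0.333333, lik 0.317, product 0.1057.
Normalizing constant = 0.23800; the posterior for Machine 3 is its product over the sum, 0.1057/0.23800 = 0.4440.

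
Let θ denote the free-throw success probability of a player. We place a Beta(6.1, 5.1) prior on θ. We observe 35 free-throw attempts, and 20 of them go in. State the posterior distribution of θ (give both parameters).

Posterior: Beta(26.1, 20.1)

The binomial likelihood is conjugate to the Beta prior: with 20 successes and 15 failures, the posterior is Beta(6.1+20, 5.1+15) = Beta(26.1, 20.1).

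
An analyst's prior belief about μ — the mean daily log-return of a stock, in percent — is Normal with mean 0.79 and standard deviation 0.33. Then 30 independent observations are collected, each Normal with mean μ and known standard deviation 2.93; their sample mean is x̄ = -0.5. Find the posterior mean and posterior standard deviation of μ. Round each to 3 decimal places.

Posterior mean ≈ 0.434; posterior SD ≈ 0.281

Prior precision 1/τ₀² = 1/0.33² = 9.18274; data precision n/σ² = 30/2.93² = 3.49451.
Posterior precision = 9.18274 + 3.49451 = 12.6772, giving posterior SD = 1/√12.6772 = 0.281.
Posterior mean = (9.18274·0.79 + 3.49451·-0.5) / 12.6772 = 0.434.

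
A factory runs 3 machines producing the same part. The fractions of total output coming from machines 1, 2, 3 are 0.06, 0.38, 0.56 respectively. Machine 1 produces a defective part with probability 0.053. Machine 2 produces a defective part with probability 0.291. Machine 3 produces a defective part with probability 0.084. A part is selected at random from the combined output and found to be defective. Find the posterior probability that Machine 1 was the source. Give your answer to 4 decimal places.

Tabulate prior·likelihood by source: [1] prior 0.06, lik 0.053, product 0.003180; [2] prior 0.38, lik 0.291, product 0.1106; [3] prior 0.56, lik 0.084, product 0.04704.
Normalizing constant = 0.16080; the posterior for Machine 1 is its product over the sum, 0.003180/0.16080 = 0.0198.

Posterior probability ≈ 0.0198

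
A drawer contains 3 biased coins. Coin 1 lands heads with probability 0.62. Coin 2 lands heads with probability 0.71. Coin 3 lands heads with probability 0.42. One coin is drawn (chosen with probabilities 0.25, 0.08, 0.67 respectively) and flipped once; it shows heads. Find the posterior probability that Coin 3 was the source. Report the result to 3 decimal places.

Tabulate prior·likelihood by source: [1] prior 0.25, lik 0.62, product 0.1550; [2] prior 0.08, lik 0.71, product 0.05680; [3] prior 0.67, lik 0.42, product 0.2814.
Normalizing constant = 0.49320; the posterior for Coin 3 is its product over the sum, 0.2814/0.49320 = 0.571.

Posterior probability ≈ 0.571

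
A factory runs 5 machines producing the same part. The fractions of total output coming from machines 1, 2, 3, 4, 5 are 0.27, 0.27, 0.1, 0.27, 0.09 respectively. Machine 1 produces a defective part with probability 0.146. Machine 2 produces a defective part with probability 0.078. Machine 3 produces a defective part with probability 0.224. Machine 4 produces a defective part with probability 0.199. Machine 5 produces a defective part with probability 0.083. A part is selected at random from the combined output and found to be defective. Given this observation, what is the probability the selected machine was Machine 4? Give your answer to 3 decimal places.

P(defective|M1) = 0.146; P(defective|M2) = 0.078; P(defective|M3) = 0.224; P(defective|M4) = 0.199; P(defective|M5) = 0.083.
Prior × likelihood for each source: 0.27·0.146=0.03942, 0.27·0.078=0.02106, 0.1·0.224=0.02240, 0.27·0.199=0.05373, 0.09·0.083=0.007470. Summing gives P(defective) = 0.14408.
P(Machine 4 | defective) = 0.05373 / 0.14408 = 0.373.

Posterior probability ≈ 0.373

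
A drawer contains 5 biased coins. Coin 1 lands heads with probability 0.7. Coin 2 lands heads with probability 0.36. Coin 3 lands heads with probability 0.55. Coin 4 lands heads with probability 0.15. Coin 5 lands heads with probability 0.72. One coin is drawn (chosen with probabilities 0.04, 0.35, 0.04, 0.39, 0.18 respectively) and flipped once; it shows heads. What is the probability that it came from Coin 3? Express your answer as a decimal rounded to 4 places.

P(heads|C1) = 0.7; P(heads|C2) = 0.36; P(heads|C3) = 0.55; P(heads|C4) = 0.15; P(heads|C5) = 0.72.
Prior × likelihood for each source: 0.04·0.7=0.02800, 0.35·0.36=0.1260, 0.04·0.55=0.02200, 0.39·0.15=0.05850, 0.18·0.72=0.1296. Summing gives P(heads) = 0.36410.
P(Coin 3 | heads) = 0.02200 / 0.36410 = 0.0604.

Posterior probability ≈ 0.0604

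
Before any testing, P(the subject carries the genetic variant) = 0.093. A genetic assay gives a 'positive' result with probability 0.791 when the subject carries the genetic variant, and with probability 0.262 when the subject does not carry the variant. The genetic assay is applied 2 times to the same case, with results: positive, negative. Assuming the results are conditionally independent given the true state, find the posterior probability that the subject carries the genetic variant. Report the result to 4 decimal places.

With H the event that the subject carries the genetic variant, the joint likelihood of the observed sequence is P(data|H) = 0.791·0.209 = 0.16532 and P(data|¬H) = 0.262·0.738 = 0.19336.
Bayes: P(H|data) = 0.093·0.16532 / (0.093·0.16532 + 0.907·0.19336) = 0.015375/0.19075 = 0.0806.

Posterior P(H) ≈ 0.0806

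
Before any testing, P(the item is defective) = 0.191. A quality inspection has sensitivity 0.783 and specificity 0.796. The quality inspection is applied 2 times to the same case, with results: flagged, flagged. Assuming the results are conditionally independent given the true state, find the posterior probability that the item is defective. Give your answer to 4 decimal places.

With H the event that the item is defective, the joint likelihood of the observed sequence is P(data|H) = 0.783·0.783 = 0.61309 and P(data|¬H) = 0.204·0.204 = 0.041616.
Bayes: P(H|data) = 0.191·0.61309 / (0.191·0.61309 + 0.809·0.041616) = 0.11710/0.15077 = 0.7767.

Posterior P(H) ≈ 0.7767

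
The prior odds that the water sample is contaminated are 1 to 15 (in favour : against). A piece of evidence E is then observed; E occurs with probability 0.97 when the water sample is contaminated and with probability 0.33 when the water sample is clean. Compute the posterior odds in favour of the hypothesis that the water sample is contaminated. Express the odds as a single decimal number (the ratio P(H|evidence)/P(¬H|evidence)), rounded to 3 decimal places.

Posterior odds ≈ 0.196

Prior odds = 1/15 = 0.066667.
Likelihood ratio for E = 0.97/0.33 = 2.9394.
Posterior odds = prior odds × LR = 0.19596.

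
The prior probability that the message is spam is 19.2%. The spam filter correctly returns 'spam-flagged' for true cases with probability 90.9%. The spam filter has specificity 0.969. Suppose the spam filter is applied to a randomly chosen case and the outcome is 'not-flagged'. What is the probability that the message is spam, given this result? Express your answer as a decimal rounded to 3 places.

P(H | E) ≈ 0.022

Write H for 'the message is spam'. Prior odds H:¬H = 0.192/0.808 = 0.23762. For the 'not-flagged' outcome, the likelihood ratio is 0.091/0.969 = 0.093911.
Posterior odds = 0.23762 × 0.093911 = 0.022316, so P(H|E) = 0.022316/(1+0.022316) = 0.022.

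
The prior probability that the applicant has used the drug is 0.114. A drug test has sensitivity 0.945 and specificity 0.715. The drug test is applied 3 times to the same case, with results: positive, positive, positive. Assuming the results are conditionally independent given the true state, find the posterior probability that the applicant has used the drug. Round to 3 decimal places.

Posterior P(H) ≈ 0.824

Let H be the event that the applicant has used the drug; start with P(H) = 0.114. P('positive'|H) = 0.945, P('positive'|¬H) = 0.285.
Update on result 1 ('positive'): P(H) ← 0.945·0.1140 / (0.945·0.1140 + 0.285·0.8860) = 0.10773/0.36024 = 0.2991.
Update on result 2 ('positive'): P(H) ← 0.945·0.2991 / (0.945·0.2991 + 0.285·0.7009) = 0.28260/0.48237 = 0.5859.
Update on result 3 ('positive'): P(H) ← 0.945·0.5859 / (0.945·0.5859 + 0.285·0.4141) = 0.55364/0.67167 = 0.8243.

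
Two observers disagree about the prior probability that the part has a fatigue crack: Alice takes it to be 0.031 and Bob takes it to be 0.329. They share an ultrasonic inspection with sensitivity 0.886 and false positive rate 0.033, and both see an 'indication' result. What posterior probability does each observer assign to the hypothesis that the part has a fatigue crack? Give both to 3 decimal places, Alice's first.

P('+'|H) = 0.886, P('+'|¬H) = 0.033.
Alice: numerator 0.886·0.031 = 0.027466; evidence = 0.027466+0.033·0.969 = 0.059443; posterior = 0.462.
Bob: numerator 0.886·0.329 = 0.29149; evidence = 0.29149+0.033·0.671 = 0.31364; posterior = 0.929.

Alice: 0.462; Bob: 0.929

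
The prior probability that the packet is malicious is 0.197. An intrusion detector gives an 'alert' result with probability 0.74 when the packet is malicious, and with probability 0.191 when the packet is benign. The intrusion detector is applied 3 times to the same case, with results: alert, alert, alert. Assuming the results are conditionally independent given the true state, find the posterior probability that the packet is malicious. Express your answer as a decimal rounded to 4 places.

Posterior P(H) ≈ 0.9345

Let H be the event that the packet is malicious; start with P(H) = 0.197. P('alert'|H) = 0.74, P('alert'|¬H) = 0.191.
Update on result 1 ('alert'): P(H) ← 0.74·0.1970 / (0.74·0.1970 + 0.191·0.8030) = 0.14578/0.29915 = 0.4873.
Update on result 2 ('alert'): P(H) ← 0.74·0.4873 / (0.74·0.4873 + 0.191·0.5127) = 0.36061/0.45853 = 0.7864.
Update on result 3 ('alert'): P(H) ← 0.74·0.7864 / (0.74·0.7864 + 0.191·0.2136) = 0.58197/0.62276 = 0.9345.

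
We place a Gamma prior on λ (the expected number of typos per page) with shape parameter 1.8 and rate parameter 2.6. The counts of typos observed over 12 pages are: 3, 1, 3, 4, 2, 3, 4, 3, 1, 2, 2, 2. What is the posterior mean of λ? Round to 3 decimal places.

Posterior mean ≈ 2.178

The Poisson likelihood adds the total count to the shape and the number of exposure periods to the rate. Here ∑xᵢ = 30 and n = 12, so shape 1.8→31.8 and rate 2.6→14.6.
Posterior mean = shape/rate = 31.8/14.6 = 2.178.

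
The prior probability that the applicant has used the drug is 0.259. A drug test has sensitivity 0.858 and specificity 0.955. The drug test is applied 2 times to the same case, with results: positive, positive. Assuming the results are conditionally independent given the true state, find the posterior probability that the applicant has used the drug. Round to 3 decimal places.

Posterior P(H) ≈ 0.992

Let H be the event that the applicant has used the drug; start with P(H) = 0.259. P('positive'|H) = 0.858, P('positive'|¬H) = 0.045.
Update on result 1 ('positive'): P(H) ← 0.858·0.2590 / (0.858·0.2590 + 0.045·0.7410) = 0.22222/0.25557 = 0.8695.
Update on result 2 ('positive'): P(H) ← 0.858·0.8695 / (0.858·0.8695 + 0.045·0.1305) = 0.74605/0.75192 = 0.9922.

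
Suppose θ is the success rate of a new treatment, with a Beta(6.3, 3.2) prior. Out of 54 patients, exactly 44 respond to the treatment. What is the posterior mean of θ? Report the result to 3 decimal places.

The binomial likelihood is conjugate to the Beta prior: with 44 successes and 10 failures, the posterior is Beta(6.3+44, 3.2+10) = Beta(50.3, 13.2).
Posterior mean = α/(α+β) = 50.3/63.5 = 0.792.

Posterior mean ≈ 0.792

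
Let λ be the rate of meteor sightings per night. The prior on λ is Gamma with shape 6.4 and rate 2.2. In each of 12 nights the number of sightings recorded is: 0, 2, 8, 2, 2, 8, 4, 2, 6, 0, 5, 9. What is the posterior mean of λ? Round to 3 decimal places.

Posterior mean ≈ 3.831

The Poisson likelihood adds the total count to the shape and the number of exposure periods to the rate. Here ∑xᵢ = 48 and n = 12, so shape 6.4→54.4 and rate 2.2→14.2.
E[λ | data] = 54.4/14.2 = 3.831.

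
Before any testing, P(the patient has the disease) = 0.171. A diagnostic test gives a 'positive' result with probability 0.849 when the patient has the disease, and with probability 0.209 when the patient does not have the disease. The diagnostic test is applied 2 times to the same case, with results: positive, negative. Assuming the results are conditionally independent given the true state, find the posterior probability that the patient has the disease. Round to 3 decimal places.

Let H be the event that the patient has the disease; start with P(H) = 0.171. P('positive'|H) = 0.849, P('positive'|¬H) = 0.209.
Update on result 1 ('positive'): P(H) ← 0.849·0.1710 / (0.849·0.1710 + 0.209·0.8290) = 0.14518/0.31844 = 0.4559.
Update on result 2 ('negative'): P(H) ← 0.151·0.4559 / (0.151·0.4559 + 0.791·0.5441) = 0.068842/0.49922 = 0.1379.

Posterior P(H) ≈ 0.138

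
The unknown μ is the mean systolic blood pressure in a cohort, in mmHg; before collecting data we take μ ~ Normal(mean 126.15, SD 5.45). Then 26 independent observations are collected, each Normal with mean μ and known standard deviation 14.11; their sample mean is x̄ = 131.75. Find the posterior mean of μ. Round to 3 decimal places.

Posterior mean ≈ 130.602

Prior precision 1/τ₀² = 1/5.45² = 0.0336672; data precision n/σ² = 26/14.11² = 0.130593.
Posterior precision = 0.0336672 + 0.130593 = 0.164260.
Posterior mean = (0.0336672·126.15 + 0.130593·131.75) / 0.164260 = 130.602.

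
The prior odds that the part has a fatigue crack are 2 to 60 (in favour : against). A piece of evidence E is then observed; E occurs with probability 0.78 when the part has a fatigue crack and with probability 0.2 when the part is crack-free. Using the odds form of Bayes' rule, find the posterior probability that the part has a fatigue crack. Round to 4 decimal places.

Prior odds = 2/60 = 0.033333. In log-odds, ln(0.033333) = -3.4012.
Add log likelihood ratio: ln(3.9000) = 1.3610.
Posterior log-odds = -2.0402, so posterior odds = exp(-2.0402) = 0.13000. Converting, P(H|E) = 0.13000/1.1300 = 0.1150.

Posterior probability ≈ 0.1150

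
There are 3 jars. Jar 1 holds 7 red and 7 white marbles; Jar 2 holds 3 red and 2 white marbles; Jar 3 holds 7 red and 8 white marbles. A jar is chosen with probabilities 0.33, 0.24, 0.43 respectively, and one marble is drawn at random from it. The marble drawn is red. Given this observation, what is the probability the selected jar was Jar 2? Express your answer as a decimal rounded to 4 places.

Posterior probability ≈ 0.2825

Tabulate prior·likelihood by source: [1] prior 0.33, lik 0.5, product 0.1650; [2] prior 0.24, lik 0.6, product 0.1440; [3] prior 0.43, lik 0.4667, product 0.2007.
Normalizing constant = 0.50967; the posterior for Jar 2 is its product over the sum, 0.1440/0.50967 = 0.2825.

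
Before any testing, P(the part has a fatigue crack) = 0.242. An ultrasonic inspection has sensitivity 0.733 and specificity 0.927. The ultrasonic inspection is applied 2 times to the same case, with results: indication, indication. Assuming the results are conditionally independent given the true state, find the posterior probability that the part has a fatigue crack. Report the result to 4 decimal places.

Posterior P(H) ≈ 0.9699

Let H be the event that the part has a fatigue crack; start with P(H) = 0.242. P('indication'|H) = 0.733, P('indication'|¬H) = 0.073.
Update on result 1 ('indication'): P(H) ← 0.733·0.2420 / (0.733·0.2420 + 0.073·0.7580) = 0.17739/0.23272 = 0.7622.
Update on result 2 ('indication'): P(H) ← 0.733·0.7622 / (0.733·0.7622 + 0.073·0.2378) = 0.55871/0.57607 = 0.9699.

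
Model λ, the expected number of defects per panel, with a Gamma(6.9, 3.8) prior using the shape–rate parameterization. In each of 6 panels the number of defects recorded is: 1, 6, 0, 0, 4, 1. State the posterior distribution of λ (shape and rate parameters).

The Poisson likelihood adds the total count to the shape and the number of exposure periods to the rate. Here ∑xᵢ = 12 and n = 6, so shape 6.9→18.9 and rate 3.8→9.8.

Posterior: Gamma(shape=18.9, rate=9.8)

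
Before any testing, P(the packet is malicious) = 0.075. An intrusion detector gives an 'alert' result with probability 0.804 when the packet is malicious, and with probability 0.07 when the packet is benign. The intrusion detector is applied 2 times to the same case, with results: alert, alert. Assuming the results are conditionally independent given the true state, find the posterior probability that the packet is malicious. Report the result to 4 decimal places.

With H the event that the packet is malicious, the joint likelihood of the observed sequence is P(data|H) = 0.804·0.804 = 0.64642 and P(data|¬H) = 0.07·0.07 = 0.0049000.
Bayes: P(H|data) = 0.075·0.64642 / (0.075·0.64642 + 0.925·0.0049000) = 0.048481/0.053014 = 0.9145.

Posterior P(H) ≈ 0.9145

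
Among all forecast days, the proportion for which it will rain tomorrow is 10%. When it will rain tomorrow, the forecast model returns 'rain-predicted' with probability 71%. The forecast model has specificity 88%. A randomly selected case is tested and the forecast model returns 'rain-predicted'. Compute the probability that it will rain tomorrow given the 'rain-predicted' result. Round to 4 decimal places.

Write H for 'it will rain tomorrow'. Prior odds H:¬H = 0.1/0.9 = 0.11111. For the 'rain-predicted' outcome, the likelihood ratio is 0.71/0.12 = 5.9167.
Posterior odds = 0.11111 × 5.9167 = 0.65741, so P(H|E) = 0.65741/(1+0.65741) = 0.3966.

P(H | E) ≈ 0.3966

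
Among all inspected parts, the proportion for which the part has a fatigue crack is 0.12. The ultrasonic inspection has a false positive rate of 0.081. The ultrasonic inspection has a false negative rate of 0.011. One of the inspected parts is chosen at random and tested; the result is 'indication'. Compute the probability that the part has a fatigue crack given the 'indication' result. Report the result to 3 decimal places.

Write H for 'the part has a fatigue crack'. Prior odds H:¬H = 0.12/0.88 = 0.13636. For the 'indication' outcome, the likelihood ratio is 0.989/0.081 = 12.210.
Posterior odds = 0.13636 × 12.210 = 1.6650, so P(H|E) = 1.6650/(1+1.6650) = 0.625.

P(H | E) ≈ 0.625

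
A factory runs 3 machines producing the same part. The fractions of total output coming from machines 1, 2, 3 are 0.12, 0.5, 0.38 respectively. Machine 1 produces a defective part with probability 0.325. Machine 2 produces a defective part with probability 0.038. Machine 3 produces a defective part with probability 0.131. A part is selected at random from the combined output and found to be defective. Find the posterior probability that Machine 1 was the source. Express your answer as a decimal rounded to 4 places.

Posterior probability ≈ 0.3618

P(defective|M1) = 0.325; P(defective|M2) = 0.038; P(defective|M3) = 0.131.
Prior × likelihood for each source: 0.12·0.325=0.03900, 0.5·0.038=0.01900, 0.38·0.131=0.04978. Summing gives P(defective) = 0.10778.
P(Machine 1 | defective) = 0.03900 / 0.10778 = 0.3618.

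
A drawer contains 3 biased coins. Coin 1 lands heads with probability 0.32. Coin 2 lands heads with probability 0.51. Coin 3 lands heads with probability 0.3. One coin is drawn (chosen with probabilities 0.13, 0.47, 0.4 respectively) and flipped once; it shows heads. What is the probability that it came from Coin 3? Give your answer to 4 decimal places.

Posterior probability ≈ 0.2990

P(heads|C1) = 0.32; P(heads|C2) = 0.51; P(heads|C3) = 0.3.
Prior × likelihood for each source: 0.13·0.32=0.04160, 0.47·0.51=0.2397, 0.4·0.3=0.1200. Summing gives P(heads) = 0.40130.
P(Coin 3 | heads) = 0.1200 / 0.40130 = 0.2990.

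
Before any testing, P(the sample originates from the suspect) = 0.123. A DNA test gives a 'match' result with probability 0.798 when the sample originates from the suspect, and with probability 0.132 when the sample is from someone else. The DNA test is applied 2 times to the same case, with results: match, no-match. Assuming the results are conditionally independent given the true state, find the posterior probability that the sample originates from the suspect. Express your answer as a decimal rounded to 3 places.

Let H be the event that the sample originates from the suspect; start with P(H) = 0.123. P('match'|H) = 0.798, P('match'|¬H) = 0.132.
Update on result 1 ('match'): P(H) ← 0.798·0.1230 / (0.798·0.1230 + 0.132·0.8770) = 0.098154/0.21392 = 0.4588.
Update on result 2 ('no-match'): P(H) ← 0.202·0.4588 / (0.202·0.4588 + 0.868·0.5412) = 0.092686/0.56241 = 0.1648.

Posterior P(H) ≈ 0.165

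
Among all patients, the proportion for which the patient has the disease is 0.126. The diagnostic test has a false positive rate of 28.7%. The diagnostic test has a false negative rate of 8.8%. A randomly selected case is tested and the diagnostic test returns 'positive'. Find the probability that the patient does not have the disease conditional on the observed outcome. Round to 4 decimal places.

Let H be the event that the patient has the disease. P(H) = 0.126, so P(¬H) = 0.874. With E the 'positive' result, P(E|H) = 0.912 and P(E|¬H) = 0.287.
P(E) = 0.912·0.126 + 0.287·0.874 = 0.11491 + 0.25084 = 0.36575.
By Bayes' theorem, P(H|E) = 0.11491 / 0.36575 = 0.3142. Hence P(¬H|E) = 1 − 0.3142 = 0.6858.

P(¬H | E) ≈ 0.6858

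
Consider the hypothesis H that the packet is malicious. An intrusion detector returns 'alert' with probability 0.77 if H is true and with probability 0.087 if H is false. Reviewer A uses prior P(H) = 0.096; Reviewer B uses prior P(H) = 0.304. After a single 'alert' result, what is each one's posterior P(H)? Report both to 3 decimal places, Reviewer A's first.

P('+'|H) = 0.77, P('+'|¬H) = 0.087.
Reviewer A: numerator 0.77·0.096 = 0.073920; evidence = 0.073920+0.087·0.904 = 0.15257; posterior = 0.485.
Reviewer B: numerator 0.77·0.304 = 0.23408; evidence = 0.23408+0.087·0.696 = 0.29463; posterior = 0.794.

Reviewer A: 0.485; Reviewer B: 0.794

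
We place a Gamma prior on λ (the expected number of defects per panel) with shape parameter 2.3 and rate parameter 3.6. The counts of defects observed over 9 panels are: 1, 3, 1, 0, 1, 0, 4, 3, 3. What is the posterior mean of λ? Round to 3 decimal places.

The Poisson likelihood adds the total count to the shape and the number of exposure periods to the rate. Here ∑xᵢ = 16 and n = 9, so shape 2.3→18.3 and rate 3.6→12.6.
E[λ | data] = 18.3/12.6 = 1.452.

Posterior mean ≈ 1.452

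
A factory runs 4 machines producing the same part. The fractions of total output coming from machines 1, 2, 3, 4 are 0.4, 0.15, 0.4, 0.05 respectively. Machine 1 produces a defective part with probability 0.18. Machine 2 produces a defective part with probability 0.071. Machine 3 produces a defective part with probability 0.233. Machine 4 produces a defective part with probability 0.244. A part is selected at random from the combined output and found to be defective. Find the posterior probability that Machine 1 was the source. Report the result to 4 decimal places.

Posterior probability ≈ 0.3829

P(defective|M1) = 0.18; P(defective|M2) = 0.071; P(defective|M3) = 0.233; P(defective|M4) = 0.244.
Prior × likelihood for each source: 0.4·0.18=0.07200, 0.15·0.071=0.01065, 0.4·0.233=0.09320, 0.05·0.244=0.01220. Summing gives P(defective) = 0.18805.
P(Machine 1 | defective) = 0.07200 / 0.18805 = 0.3829.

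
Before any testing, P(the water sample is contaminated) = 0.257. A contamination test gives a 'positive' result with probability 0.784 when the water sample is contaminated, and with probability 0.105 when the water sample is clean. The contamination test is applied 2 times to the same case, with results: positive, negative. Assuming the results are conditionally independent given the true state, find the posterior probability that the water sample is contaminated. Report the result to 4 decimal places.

Let H be the event that the water sample is contaminated; start with P(H) = 0.257. P('positive'|H) = 0.784, P('positive'|¬H) = 0.105.
Update on result 1 ('positive'): P(H) ← 0.784·0.2570 / (0.784·0.2570 + 0.105·0.7430) = 0.20149/0.27950 = 0.7209.
Update on result 2 ('negative'): P(H) ← 0.216·0.7209 / (0.216·0.7209 + 0.895·0.2791) = 0.15571/0.40552 = 0.3840.

Posterior P(H) ≈ 0.3840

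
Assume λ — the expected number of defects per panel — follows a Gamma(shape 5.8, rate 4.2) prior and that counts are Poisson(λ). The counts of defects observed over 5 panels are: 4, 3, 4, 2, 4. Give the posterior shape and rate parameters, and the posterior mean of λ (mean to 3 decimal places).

Posterior: Gamma(shape=22.8, rate=9.2); mean ≈ 2.478

Total count ∑xᵢ = 17 over n = 5 panels.
Gamma is conjugate to the Poisson likelihood: posterior is Gamma(shape = 5.8+17 = 22.8, rate = 4.2+5 = 9.2).
E[λ | data] = 22.8/9.2 = 2.478.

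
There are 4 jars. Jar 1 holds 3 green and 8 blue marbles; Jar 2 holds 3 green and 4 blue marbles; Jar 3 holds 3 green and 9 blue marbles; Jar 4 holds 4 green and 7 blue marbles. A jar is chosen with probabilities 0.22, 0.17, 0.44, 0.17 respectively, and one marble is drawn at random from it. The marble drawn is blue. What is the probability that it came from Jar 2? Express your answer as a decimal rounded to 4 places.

P(blue|Jar 1) = 0.7273; P(blue|Jar 2) = 0.5714; P(blue|Jar 3) = 0.75; P(blue|Jar 4) = 0.6364.
Prior × likelihood for each source: 0.22·0.7273=0.1600, 0.17·0.5714=0.09714, 0.44·0.75=0.3300, 0.17·0.6364=0.1082. Summing gives P(blue) = 0.69532.
P(Jar 2 | blue) = 0.09714 / 0.69532 = 0.1397.

Posterior probability ≈ 0.1397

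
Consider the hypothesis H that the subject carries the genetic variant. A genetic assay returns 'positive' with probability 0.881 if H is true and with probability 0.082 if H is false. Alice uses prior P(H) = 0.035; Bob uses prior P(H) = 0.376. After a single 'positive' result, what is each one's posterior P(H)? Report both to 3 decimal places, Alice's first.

P('+'|H) = 0.881, P('+'|¬H) = 0.082.
Alice: numerator 0.881·0.035 = 0.030835; evidence = 0.030835+0.082·0.965 = 0.10997; posterior = 0.280.
Bob: numerator 0.881·0.376 = 0.33126; evidence = 0.33126+0.082·0.624 = 0.38242; posterior = 0.866.

Alice: 0.280; Bob: 0.866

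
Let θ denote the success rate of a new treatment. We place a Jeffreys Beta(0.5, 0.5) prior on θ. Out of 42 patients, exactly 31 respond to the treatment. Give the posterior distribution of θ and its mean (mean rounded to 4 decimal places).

The binomial likelihood is conjugate to the Beta prior: with 31 successes and 11 failures, the posterior is Beta(0.5+31, 0.5+11) = Beta(31.5, 11.5).
Posterior mean = α/(α+β) = 31.5/43 = 0.7326.

Posterior: Beta(31.5, 11.5); mean ≈ 0.7326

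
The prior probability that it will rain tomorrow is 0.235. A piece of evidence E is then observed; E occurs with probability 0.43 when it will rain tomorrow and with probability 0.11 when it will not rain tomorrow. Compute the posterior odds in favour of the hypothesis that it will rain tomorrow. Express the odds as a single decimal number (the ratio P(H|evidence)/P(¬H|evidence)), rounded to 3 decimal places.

Prior odds = 0.235/(1−0.235) = 0.30719.
Likelihood ratio for E = 0.43/0.11 = 3.9091.
Posterior odds = prior odds × LR = 1.2008.

Posterior odds ≈ 1.201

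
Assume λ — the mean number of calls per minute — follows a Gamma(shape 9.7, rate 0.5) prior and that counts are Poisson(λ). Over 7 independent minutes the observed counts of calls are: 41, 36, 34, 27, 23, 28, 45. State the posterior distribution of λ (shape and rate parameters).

The Poisson likelihood adds the total count to the shape and the number of exposure periods to the rate. Here ∑xᵢ = 234 and n = 7, so shape 9.7→243.7 and rate 0.5→7.5.

Posterior: Gamma(shape=243.7, rate=7.5)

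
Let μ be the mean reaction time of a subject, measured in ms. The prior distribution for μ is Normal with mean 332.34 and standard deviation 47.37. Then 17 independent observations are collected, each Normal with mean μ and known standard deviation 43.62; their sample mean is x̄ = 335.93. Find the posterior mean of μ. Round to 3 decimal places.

Posterior mean ≈ 335.759

Prior precision 1/τ₀² = 1/47.37² = 0.00044565; data precision n/σ² = 17/43.62² = 0.00893465.
Posterior precision = 0.00044565 + 0.00893465 = 0.00938030.
Posterior mean = (0.00044565·332.34 + 0.00893465·335.93) / 0.00938030 = 335.759.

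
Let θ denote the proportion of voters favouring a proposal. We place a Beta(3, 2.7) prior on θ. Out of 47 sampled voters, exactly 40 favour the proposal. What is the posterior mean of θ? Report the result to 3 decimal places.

Posterior mean ≈ 0.816

Observing 40 successes and 7 failures updates Beta(3, 2.7) by adding the success and failure counts to the two shape parameters: α = 3+40 = 43, β = 2.7+7 = 9.7.
Posterior mean = α/(α+β) = 43/52.7 = 0.816.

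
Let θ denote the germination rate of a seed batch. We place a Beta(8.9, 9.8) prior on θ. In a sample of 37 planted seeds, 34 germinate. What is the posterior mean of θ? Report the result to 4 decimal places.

Posterior mean ≈ 0.7702

Observing 34 successes and 3 failures updates Beta(8.9, 9.8) by adding the success and failure counts to the two shape parameters: α = 8.9+34 = 42.9, β = 9.8+3 = 12.8.
E[θ | data] = 42.9/(42.9+12.8) = 0.7702.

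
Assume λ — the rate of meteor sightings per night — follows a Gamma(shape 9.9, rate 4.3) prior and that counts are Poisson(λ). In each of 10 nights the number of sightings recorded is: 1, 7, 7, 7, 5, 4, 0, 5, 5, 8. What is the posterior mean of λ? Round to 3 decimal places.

Total count ∑xᵢ = 49 over n = 10 nights.
Gamma is conjugate to the Poisson likelihood: posterior is Gamma(shape = 9.9+49 = 58.9, rate = 4.3+10 = 14.3).
E[λ | data] = 58.9/14.3 = 4.119.

Posterior mean ≈ 4.119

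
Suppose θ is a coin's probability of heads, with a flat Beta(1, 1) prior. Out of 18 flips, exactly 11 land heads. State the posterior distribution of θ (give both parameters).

The binomial likelihood is conjugate to the Beta prior: with 11 successes and 7 failures, the posterior is Beta(1+11, 1+7) = Beta(12, 8).

Posterior: Beta(12, 8)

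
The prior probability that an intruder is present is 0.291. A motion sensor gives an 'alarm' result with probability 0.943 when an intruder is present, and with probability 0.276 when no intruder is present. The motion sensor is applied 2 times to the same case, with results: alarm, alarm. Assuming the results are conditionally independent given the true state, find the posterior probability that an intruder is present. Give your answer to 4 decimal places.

Posterior P(H) ≈ 0.8273

Let H be the event that an intruder is present; start with P(H) = 0.291. P('alarm'|H) = 0.943, P('alarm'|¬H) = 0.276.
Update on result 1 ('alarm'): P(H) ← 0.943·0.2910 / (0.943·0.2910 + 0.276·0.7090) = 0.27441/0.47010 = 0.5837.
Update on result 2 ('alarm'): P(H) ← 0.943·0.5837 / (0.943·0.5837 + 0.276·0.4163) = 0.55046/0.66535 = 0.8273.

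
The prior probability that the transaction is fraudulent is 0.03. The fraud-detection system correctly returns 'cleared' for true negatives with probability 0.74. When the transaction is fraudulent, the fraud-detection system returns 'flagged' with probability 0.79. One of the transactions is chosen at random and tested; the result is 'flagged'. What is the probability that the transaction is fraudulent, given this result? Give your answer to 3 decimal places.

P(H | E) ≈ 0.086

Let H be the event that the transaction is fraudulent. P(H) = 0.03, so P(¬H) = 0.97. With E the 'flagged' result, P(E|H) = 0.79 and P(E|¬H) = 0.26.
P(E) = 0.79·0.03 + 0.26·0.97 = 0.023700 + 0.25220 = 0.27590.
By Bayes' theorem, P(H|E) = 0.023700 / 0.27590 = 0.086.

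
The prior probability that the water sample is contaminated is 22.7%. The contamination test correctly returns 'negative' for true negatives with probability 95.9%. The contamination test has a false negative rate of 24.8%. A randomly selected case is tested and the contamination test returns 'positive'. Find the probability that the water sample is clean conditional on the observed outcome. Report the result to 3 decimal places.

P(¬H | E) ≈ 0.157

Let H be the event that the water sample is contaminated. P(H) = 0.227, so P(¬H) = 0.773. With E the 'positive' result, P(E|H) = 0.752 and P(E|¬H) = 0.041.
P(E) = 0.752·0.227 + 0.041·0.773 = 0.17070 + 0.031693 = 0.20240.
By Bayes' theorem, P(H|E) = 0.17070 / 0.20240 = 0.843. Hence P(¬H|E) = 1 − 0.843 = 0.157.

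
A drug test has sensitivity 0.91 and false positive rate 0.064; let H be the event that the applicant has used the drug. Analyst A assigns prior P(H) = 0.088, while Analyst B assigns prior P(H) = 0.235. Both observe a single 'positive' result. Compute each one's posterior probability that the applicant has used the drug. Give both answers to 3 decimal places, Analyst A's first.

The likelihood ratio for a 'positive' result is 0.91/0.064 = 14.219.
Analyst A: prior odds 0.088/0.912 = 0.096491; posterior odds 1.3720; posterior probability 0.578.
Analyst B: prior odds 0.235/0.765 = 0.30719; posterior odds 4.3679; posterior probability 0.814.

Analyst A: 0.578; Analyst B: 0.814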